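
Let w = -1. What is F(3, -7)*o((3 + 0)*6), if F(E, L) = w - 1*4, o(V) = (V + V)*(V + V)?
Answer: -6480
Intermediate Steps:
o(V) = 4*V**2 (o(V) = (2*V)*(2*V) = 4*V**2)
F(E, L) = -5 (F(E, L) = -1 - 1*4 = -1 - 4 = -5)
F(3, -7)*o((3 + 0)*6) = -20*((3 + 0)*6)**2 = -20*(3*6)**2 = -20*18**2 = -20*324 = -5*1296 = -6480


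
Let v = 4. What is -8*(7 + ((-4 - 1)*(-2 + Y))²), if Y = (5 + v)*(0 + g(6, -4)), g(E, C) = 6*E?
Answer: -20736856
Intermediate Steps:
Y = 324 (Y = (5 + 4)*(0 + 6*6) = 9*(0 + 36) = 9*36 = 324)
-8*(7 + ((-4 - 1)*(-2 + Y))²) = -8*(7 + ((-4 - 1)*(-2 + 324))²) = -8*(7 + (-5*322)²) = -8*(7 + (-1610)²) = -8*(7 + 2592100) = -8*2592107 = -20736856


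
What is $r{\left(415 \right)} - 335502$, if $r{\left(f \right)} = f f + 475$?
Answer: $-162802$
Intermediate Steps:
$r{\left(f \right)} = 475 + f^{2}$ ($r{\left(f \right)} = f^{2} + 475 = 475 + f^{2}$)
$r{\left(415 \right)} - 335502 = \left(475 + 415^{2}\right) - 335502 = \left(475 + 172225\right) - 335502 = 172700 - 335502 = -162802$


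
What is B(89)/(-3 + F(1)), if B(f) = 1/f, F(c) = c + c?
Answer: -1/89 ≈ -0.011236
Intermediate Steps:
F(c) = 2*c
B(89)/(-3 + F(1)) = 1/(89*(-3 + 2*1)) = 1/(89*(-3 + 2)) = (1/89)/(-1) = (1/89)*(-1) = -1/89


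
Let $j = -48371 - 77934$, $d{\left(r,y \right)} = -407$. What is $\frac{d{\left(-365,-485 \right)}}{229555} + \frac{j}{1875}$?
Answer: $- \frac{1159788296}{17216625} \approx -67.364$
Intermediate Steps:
$j = -126305$
$\frac{d{\left(-365,-485 \right)}}{229555} + \frac{j}{1875} = - \frac{407}{229555} - \frac{126305}{1875} = \left(-407\right) \frac{1}{229555} - \frac{25261}{375} = - \frac{407}{229555} - \frac{25261}{375} = - \frac{1159788296}{17216625}$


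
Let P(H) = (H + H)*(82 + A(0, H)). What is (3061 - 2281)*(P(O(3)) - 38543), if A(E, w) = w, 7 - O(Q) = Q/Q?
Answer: -29239860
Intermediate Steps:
O(Q) = 6 (O(Q) = 7 - Q/Q = 7 - 1*1 = 7 - 1 = 6)
P(H) = 2*H*(82 + H) (P(H) = (H + H)*(82 + H) = (2*H)*(82 + H) = 2*H*(82 + H))
(3061 - 2281)*(P(O(3)) - 38543) = (3061 - 2281)*(2*6*(82 + 6) - 38543) = 780*(2*6*88 - 38543) = 780*(1056 - 38543) = 780*(-37487) = -29239860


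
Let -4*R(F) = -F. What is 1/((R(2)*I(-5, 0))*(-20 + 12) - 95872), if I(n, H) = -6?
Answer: -1/95848 ≈ -1.0433e-5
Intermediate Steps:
R(F) = F/4 (R(F) = -(-1)*F/4 = F/4)
1/((R(2)*I(-5, 0))*(-20 + 12) - 95872) = 1/((((¼)*2)*(-6))*(-20 + 12) - 95872) = 1/(((½)*(-6))*(-8) - 95872) = 1/(-3*(-8) - 95872) = 1/(24 - 95872) = 1/(-95848) = -1/95848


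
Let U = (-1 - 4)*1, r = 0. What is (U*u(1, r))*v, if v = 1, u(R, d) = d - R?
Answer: 5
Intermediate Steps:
U = -5 (U = -5*1 = -5)
(U*u(1, r))*v = -5*(0 - 1*1)*1 = -5*(0 - 1)*1 = -5*(-1)*1 = 5*1 = 5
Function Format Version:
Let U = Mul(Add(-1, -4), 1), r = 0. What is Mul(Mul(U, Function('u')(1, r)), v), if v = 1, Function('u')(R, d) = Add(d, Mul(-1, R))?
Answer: 5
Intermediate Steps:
U = -5 (U = Mul(-5, 1) = -5)
Mul(Mul(U, Function('u')(1, r)), v) = Mul(Mul(-5, Add(0, Mul(-1, 1))), 1) = Mul(Mul(-5, Add(0, -1)), 1) = Mul(Mul(-5, -1), 1) = Mul(5, 1) = 5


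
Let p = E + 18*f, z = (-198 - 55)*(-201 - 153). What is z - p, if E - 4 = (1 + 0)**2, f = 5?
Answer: 89467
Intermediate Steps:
E = 5 (E = 4 + (1 + 0)**2 = 4 + 1**2 = 4 + 1 = 5)
z = 89562 (z = -253*(-354) = 89562)
p = 95 (p = 5 + 18*5 = 5 + 90 = 95)
z - p = 89562 - 1*95 = 89562 - 95 = 89467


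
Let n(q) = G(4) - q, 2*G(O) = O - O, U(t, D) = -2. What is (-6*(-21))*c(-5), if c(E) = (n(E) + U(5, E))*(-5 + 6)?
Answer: 378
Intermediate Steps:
G(O) = 0 (G(O) = (O - O)/2 = (1/2)*0 = 0)
n(q) = -q (n(q) = 0 - q = -q)
c(E) = -2 - E (c(E) = (-E - 2)*(-5 + 6) = (-2 - E)*1 = -2 - E)
(-6*(-21))*c(-5) = (-6*(-21))*(-2 - 1*(-5)) = 126*(-2 + 5) = 126*3 = 378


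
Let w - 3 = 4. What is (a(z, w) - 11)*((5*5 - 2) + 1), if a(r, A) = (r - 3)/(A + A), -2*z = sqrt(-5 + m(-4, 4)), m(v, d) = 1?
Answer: -1884/7 - 12*I/7 ≈ -269.14 - 1.7143*I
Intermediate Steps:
w = 7 (w = 3 + 4 = 7)
z = -I (z = -sqrt(-5 + 1)/2 = -I ≈ -1.0*I)
a(r, A) = (-3 + r)/(2*A) (a(r, A) = (-3 + r)/((2*A)) = (-3 + r)*(1/(2*A)) = (-3 + r)/(2*A))
(a(z, w) - 11)*((5*5 - 2) + 1) = ((1/2)*(-3 - I)/7 - 11)*((5*5 - 2) + 1) = ((1/2)*(1/7)*(-3 - I) - 11)*((25 - 2) + 1) = ((-3/14 - I/14) - 11)*(23 + 1) = (-157/14 - I/14)*24 = -1884/7 - 12*I/7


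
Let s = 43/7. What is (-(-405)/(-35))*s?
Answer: -3483/49 ≈ -71.082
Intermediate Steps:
s = 43/7 (s = 43*(⅐) = 43/7 ≈ 6.1429)
(-(-405)/(-35))*s = -(-405)/(-35)*(43/7) = -(-405)*(-1)/35*(43/7) = -45*9/35*(43/7) = -81/7*43/7 = -3483/49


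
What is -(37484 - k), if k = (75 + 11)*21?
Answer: -35678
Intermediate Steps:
k = 1806 (k = 86*21 = 1806)
-(37484 - k) = -(37484 - 1*1806) = -(37484 - 1806) = -1*35678 = -35678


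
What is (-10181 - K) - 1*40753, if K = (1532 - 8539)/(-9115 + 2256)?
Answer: -349363313/6859 ≈ -50935.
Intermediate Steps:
K = 7007/6859 (K = -7007/(-6859) = -7007*(-1/6859) = 7007/6859 ≈ 1.0216)
(-10181 - K) - 1*40753 = (-10181 - 1*7007/6859) - 1*40753 = (-10181 - 7007/6859) - 40753 = -69838486/6859 - 40753 = -349363313/6859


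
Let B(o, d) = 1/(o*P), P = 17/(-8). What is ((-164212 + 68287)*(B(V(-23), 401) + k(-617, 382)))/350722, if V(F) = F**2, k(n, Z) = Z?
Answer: -164766439575/1577021473 ≈ -104.48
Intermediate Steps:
P = -17/8 (P = 17*(-1/8) = -17/8 ≈ -2.1250)
B(o, d) = -8/(17*o) (B(o, d) = 1/(o*(-17/8)) = 1/(-17*o/8) = -8/(17*o))
((-164212 + 68287)*(B(V(-23), 401) + k(-617, 382)))/350722 = ((-164212 + 68287)*(-8/(17*((-23)**2)) + 382))/350722 = -95925*(-8/17/529 + 382)*(1/350722) = -95925*(-8/17*1/529 + 382)*(1/350722) = -95925*(-8/8993 + 382)*(1/350722) = -95925*3435318/8993*(1/350722) = -329532879150/8993*1/350722 = -164766439575/1577021473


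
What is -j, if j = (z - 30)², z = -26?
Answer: -3136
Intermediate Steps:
j = 3136 (j = (-26 - 30)² = (-56)² = 3136)
-j = -1*3136 = -3136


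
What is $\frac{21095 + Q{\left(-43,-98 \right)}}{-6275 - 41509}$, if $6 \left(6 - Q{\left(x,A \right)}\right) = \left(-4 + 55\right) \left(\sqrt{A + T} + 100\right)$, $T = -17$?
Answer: $- \frac{1841}{4344} + \frac{17 i \sqrt{115}}{95568} \approx -0.4238 + 0.0019076 i$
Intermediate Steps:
$Q{\left(x,A \right)} = -844 - \frac{17 \sqrt{-17 + A}}{2}$ ($Q{\left(x,A \right)} = 6 - \frac{\left(-4 + 55\right) \left(\sqrt{A - 17} + 100\right)}{6} = 6 - \frac{51 \left(\sqrt{-17 + A} + 100\right)}{6} = 6 - \frac{51 \left(100 + \sqrt{-17 + A}\right)}{6} = 6 - \frac{5100 + 51 \sqrt{-17 + A}}{6} = 6 - \left(850 + \frac{17 \sqrt{-17 + A}}{2}\right) = -844 - \frac{17 \sqrt{-17 + A}}{2}$)
$\frac{21095 + Q{\left(-43,-98 \right)}}{-6275 - 41509} = \frac{21095 - \left(844 + \frac{17 \sqrt{-17 - 98}}{2}\right)}{-6275 - 41509} = \frac{21095 - \left(844 + \frac{17 \sqrt{-115}}{2}\right)}{-47784} = \left(21095 - \left(844 + \frac{17 i \sqrt{115}}{2}\right)\right) \left(- \frac{1}{47784}\right) = \left(20251 - \frac{17 i \sqrt{115}}{2}\right) \left(- \frac{1}{47784}\right) = - \frac{1841}{4344} + \frac{17 i \sqrt{115}}{95568}$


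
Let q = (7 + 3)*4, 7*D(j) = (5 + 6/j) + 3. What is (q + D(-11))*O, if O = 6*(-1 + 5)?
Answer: 75888/77 ≈ 985.56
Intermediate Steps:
O = 24 (O = 6*4 = 24)
D(j) = 8/7 + 6/(7*j) (D(j) = ((5 + 6/j) + 3)/7 = (8 + 6/j)/7 = 8/7 + 6/(7*j))
q = 40 (q = 10*4 = 40)
(q + D(-11))*O = (40 + (2/7)*(3 + 4*(-11))/(-11))*24 = (40 + (2/7)*(-1/11)*(3 - 44))*24 = (40 + (2/7)*(-1/11)*(-41))*24 = (40 + 82/77)*24 = (3162/77)*24 = 75888/77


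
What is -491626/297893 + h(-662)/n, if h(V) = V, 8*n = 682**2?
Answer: -57561173238/34639295933 ≈ -1.6617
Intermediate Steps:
n = 116281/2 (n = (1/8)*682**2 = (1/8)*465124 = 116281/2 ≈ 58141.)
-491626/297893 + h(-662)/n = -491626/297893 - 662/116281/2 = -491626*1/297893 - 662*2/116281 = -491626/297893 - 1324/116281 = -57561173238/34639295933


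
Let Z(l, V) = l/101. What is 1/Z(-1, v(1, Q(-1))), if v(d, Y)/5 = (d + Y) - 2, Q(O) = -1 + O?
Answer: -101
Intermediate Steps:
v(d, Y) = -10 + 5*Y + 5*d (v(d, Y) = 5*((d + Y) - 2) = 5*((Y + d) - 2) = 5*(-2 + Y + d) = -10 + 5*Y + 5*d)
Z(l, V) = l/101
1/Z(-1, v(1, Q(-1))) = 1/((1/101)*(-1)) = 1/(-1/101) = -101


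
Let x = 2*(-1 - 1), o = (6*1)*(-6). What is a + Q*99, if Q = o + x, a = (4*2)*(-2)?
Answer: -3976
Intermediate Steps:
o = -36 (o = 6*(-6) = -36)
a = -16 (a = 8*(-2) = -16)
x = -4 (x = 2*(-2) = -4)
Q = -40 (Q = -36 - 4 = -40)
a + Q*99 = -16 - 40*99 = -16 - 3960 = -3976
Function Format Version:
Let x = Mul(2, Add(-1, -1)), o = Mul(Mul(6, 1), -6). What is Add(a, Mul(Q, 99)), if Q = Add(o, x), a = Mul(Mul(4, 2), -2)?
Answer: -3976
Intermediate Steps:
o = -36 (o = Mul(6, -6) = -36)
a = -16 (a = Mul(8, -2) = -16)
x = -4 (x = Mul(2, -2) = -4)
Q = -40 (Q = Add(-36, -4) = -40)
Add(a, Mul(Q, 99)) = Add(-16, Mul(-40, 99)) = Add(-16, -3960) = -3976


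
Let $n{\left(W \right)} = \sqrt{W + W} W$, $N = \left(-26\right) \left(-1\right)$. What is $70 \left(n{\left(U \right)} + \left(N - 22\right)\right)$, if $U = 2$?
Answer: $560$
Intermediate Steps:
$N = 26$
$n{\left(W \right)} = \sqrt{2} W^{\frac{3}{2}}$ ($n{\left(W \right)} = \sqrt{2 W} W = \sqrt{2} \sqrt{W} W = \sqrt{2} W^{\frac{3}{2}}$)
$70 \left(n{\left(U \right)} + \left(N - 22\right)\right) = 70 \left(\sqrt{2} \cdot 2^{\frac{3}{2}} + \left(26 - 22\right)\right) = 70 \left(\sqrt{2} \cdot 2 \sqrt{2} + 4\right) = 70 \left(4 + 4\right) = 70 \cdot 8 = 560$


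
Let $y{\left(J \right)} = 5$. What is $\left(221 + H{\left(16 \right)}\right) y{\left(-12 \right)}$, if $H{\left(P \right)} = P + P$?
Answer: $1265$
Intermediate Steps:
$H{\left(P \right)} = 2 P$
$\left(221 + H{\left(16 \right)}\right) y{\left(-12 \right)} = \left(221 + 2 \cdot 16\right) 5 = \left(221 + 32\right) 5 = 253 \cdot 5 = 1265$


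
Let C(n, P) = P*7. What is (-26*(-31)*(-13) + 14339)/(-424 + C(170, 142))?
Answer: 1287/190 ≈ 6.7737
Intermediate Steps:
C(n, P) = 7*P
(-26*(-31)*(-13) + 14339)/(-424 + C(170, 142)) = (-26*(-31)*(-13) + 14339)/(-424 + 7*142) = (806*(-13) + 14339)/(-424 + 994) = (-10478 + 14339)/570 = 3861*(1/570) = 1287/190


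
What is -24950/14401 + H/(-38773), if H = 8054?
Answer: -1083372004/558369973 ≈ -1.9402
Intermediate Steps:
-24950/14401 + H/(-38773) = -24950/14401 + 8054/(-38773) = -24950*1/14401 + 8054*(-1/38773) = -24950/14401 - 8054/38773 = -1083372004/558369973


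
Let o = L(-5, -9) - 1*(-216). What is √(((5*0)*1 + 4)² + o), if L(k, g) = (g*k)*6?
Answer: √502 ≈ 22.405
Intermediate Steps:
L(k, g) = 6*g*k
o = 486 (o = 6*(-9)*(-5) - 1*(-216) = 270 + 216 = 486)
√(((5*0)*1 + 4)² + o) = √(((5*0)*1 + 4)² + 486) = √((0*1 + 4)² + 486) = √((0 + 4)² + 486) = √(4² + 486) = √(16 + 486) = √502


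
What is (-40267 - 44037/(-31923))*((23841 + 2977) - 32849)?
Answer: 861360422836/3547 ≈ 2.4284e+8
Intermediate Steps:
(-40267 - 44037/(-31923))*((23841 + 2977) - 32849) = (-40267 - 44037*(-1/31923))*(26818 - 32849) = (-40267 + 4893/3547)*(-6031) = -142822156/3547*(-6031) = 861360422836/3547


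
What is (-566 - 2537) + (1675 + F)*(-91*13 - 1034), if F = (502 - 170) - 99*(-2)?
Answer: -4891588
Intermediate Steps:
F = 530 (F = 332 + 198 = 530)
(-566 - 2537) + (1675 + F)*(-91*13 - 1034) = (-566 - 2537) + (1675 + 530)*(-91*13 - 1034) = -3103 + 2205*(-1183 - 1034) = -3103 + 2205*(-2217) = -3103 - 4888485 = -4891588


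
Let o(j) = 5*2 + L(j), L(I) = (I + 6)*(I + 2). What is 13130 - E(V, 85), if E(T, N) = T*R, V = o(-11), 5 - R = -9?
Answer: 12360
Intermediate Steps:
R = 14 (R = 5 - 1*(-9) = 5 + 9 = 14)
L(I) = (2 + I)*(6 + I) (L(I) = (6 + I)*(2 + I) = (2 + I)*(6 + I))
o(j) = 22 + j**2 + 8*j (o(j) = 5*2 + (12 + j**2 + 8*j) = 10 + (12 + j**2 + 8*j) = 22 + j**2 + 8*j)
V = 55 (V = 22 + (-11)**2 + 8*(-11) = 22 + 121 - 88 = 55)
E(T, N) = 14*T (E(T, N) = T*14 = 14*T)
13130 - E(V, 85) = 13130 - 14*55 = 13130 - 1*770 = 13130 - 770 = 12360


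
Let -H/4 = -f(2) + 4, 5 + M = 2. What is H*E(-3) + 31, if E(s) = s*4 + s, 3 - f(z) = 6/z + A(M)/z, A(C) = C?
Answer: 181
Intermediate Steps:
M = -3 (M = -5 + 2 = -3)
f(z) = 3 - 3/z (f(z) = 3 - (6/z - 3/z) = 3 - 3/z)
E(s) = 5*s (E(s) = 4*s + s = 5*s)
H = -10 (H = -4*(-(3 - 3/2) + 4) = -4*(-1*3/2 + 4) = -4*(-3/2 + 4) = -4*5/2 = -10)
H*E(-3) + 31 = -50*(-3) + 31 = -10*(-15) + 31 = 150 + 31 = 181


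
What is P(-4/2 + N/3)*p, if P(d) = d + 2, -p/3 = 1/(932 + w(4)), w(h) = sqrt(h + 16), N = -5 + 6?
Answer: -233/217151 + sqrt(5)/434302 ≈ -0.0010678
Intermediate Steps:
N = 1
w(h) = sqrt(16 + h)
p = -3/(932 + 2*sqrt(5)) (p = -3/(932 + sqrt(16 + 4)) = -3/(932 + sqrt(20)) = -3/(932 + 2*sqrt(5)) ≈ -0.0032035)
P(d) = 2 + d
P(-4/2 + N/3)*p = (2 + (-4/2 + 1/3))*(-699/217151 + 3*sqrt(5)/434302) = (2 + (-4*1/2 + 1*(1/3)))*(-699/217151 + 3*sqrt(5)/434302) = (2 + (-2 + 1/3))*(-699/217151 + 3*sqrt(5)/434302) = (2 - 5/3)*(-699/217151 + 3*sqrt(5)/434302) = (-699/217151 + 3*sqrt(5)/434302)/3 = -233/217151 + sqrt(5)/434302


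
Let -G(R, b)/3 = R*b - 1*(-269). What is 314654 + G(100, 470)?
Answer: 172847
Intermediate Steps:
G(R, b) = -807 - 3*R*b (G(R, b) = -3*(R*b - 1*(-269)) = -3*(R*b + 269) = -3*(269 + R*b) = -807 - 3*R*b)
314654 + G(100, 470) = 314654 + (-807 - 3*100*470) = 314654 + (-807 - 141000) = 314654 - 141807 = 172847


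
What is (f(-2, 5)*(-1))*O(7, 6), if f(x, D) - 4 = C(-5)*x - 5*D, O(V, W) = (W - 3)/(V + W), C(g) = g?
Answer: 33/13 ≈ 2.5385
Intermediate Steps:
O(V, W) = (-3 + W)/(V + W)
f(x, D) = 4 - 5*D - 5*x (f(x, D) = 4 + (-5*x - 5*D) = 4 + (-5*D - 5*x) = 4 - 5*D - 5*x)
(f(-2, 5)*(-1))*O(7, 6) = ((4 - 5*5 - 5*(-2))*(-1))*((-3 + 6)/(7 + 6)) = ((4 - 25 + 10)*(-1))*(3/13) = (-11*(-1))*((1/13)*3) = 11*(3/13) = 33/13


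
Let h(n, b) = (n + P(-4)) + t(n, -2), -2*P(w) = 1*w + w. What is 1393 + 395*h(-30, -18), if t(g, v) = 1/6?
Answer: -52867/6 ≈ -8811.2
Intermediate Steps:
P(w) = -w (P(w) = -(1*w + w)/2 = -(w + w)/2 = -w)
t(g, v) = ⅙
h(n, b) = 25/6 + n (h(n, b) = (n - 1*(-4)) + ⅙ = (n + 4) + ⅙ = (4 + n) + ⅙ = 25/6 + n)
1393 + 395*h(-30, -18) = 1393 + 395*(25/6 - 30) = 1393 + 395*(-155/6) = 1393 - 61225/6 = -52867/6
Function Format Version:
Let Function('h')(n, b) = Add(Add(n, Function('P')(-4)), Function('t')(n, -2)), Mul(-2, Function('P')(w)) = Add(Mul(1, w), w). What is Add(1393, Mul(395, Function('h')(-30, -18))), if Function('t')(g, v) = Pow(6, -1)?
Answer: Rational(-52867, 6) ≈ -8811.2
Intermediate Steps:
Function('P')(w) = Mul(-1, w) (Function('P')(w) = Mul(Rational(-1, 2), Add(Mul(1, w), w)) = Mul(Rational(-1, 2), Add(w, w)) = Mul(Rational(-1, 2), Mul(2, w)) = Mul(-1, w))
Function('t')(g, v) = Rational(1, 6)
Function('h')(n, b) = Add(Rational(25, 6), n) (Function('h')(n, b) = Add(Add(n, Mul(-1, -4)), Rational(1, 6)) = Add(Add(n, 4), Rational(1, 6)) = Add(Add(4, n), Rational(1, 6)) = Add(Rational(25, 6), n))
Add(1393, Mul(395, Function('h')(-30, -18))) = Add(1393, Mul(395, Add(Rational(25, 6), -30))) = Add(1393, Mul(395, Rational(-155, 6))) = Add(1393, Rational(-61225, 6)) = Rational(-52867, 6)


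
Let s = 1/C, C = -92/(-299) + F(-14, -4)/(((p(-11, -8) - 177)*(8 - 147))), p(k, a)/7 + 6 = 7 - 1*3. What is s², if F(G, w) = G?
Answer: 119119548769/11238968196 ≈ 10.599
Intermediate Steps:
p(k, a) = -14 (p(k, a) = -42 + 7*(7 - 1*3) = -42 + 7*(7 - 3) = -42 + 7*4 = -42 + 28 = -14)
C = 106014/345137 (C = -92/(-299) - 14*1/((-14 - 177)*(8 - 147)) = -92*(-1/299) - 14/((-191*(-139))) = 4/13 - 14/26549 = 106014/345137 ≈ 0.30717)
s = 345137/106014 (s = 1/(106014/345137) = 345137/106014 ≈ 3.2556)
s² = (345137/106014)² = 119119548769/11238968196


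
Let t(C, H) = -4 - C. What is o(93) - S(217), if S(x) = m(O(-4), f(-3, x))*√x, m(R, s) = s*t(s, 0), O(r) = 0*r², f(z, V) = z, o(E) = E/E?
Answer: 1 - 3*√217 ≈ -43.193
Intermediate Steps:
o(E) = 1
O(r) = 0
m(R, s) = s*(-4 - s)
S(x) = 3*√x (S(x) = (-1*(-3)*(4 - 3))*√x = (-1*(-3)*1)*√x = 3*√x)
o(93) - S(217) = 1 - 3*√217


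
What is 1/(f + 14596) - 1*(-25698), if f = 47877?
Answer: 1605431155/62473 ≈ 25698.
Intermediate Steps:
1/(f + 14596) - 1*(-25698) = 1/(47877 + 14596) - 1*(-25698) = 1/62473 + 25698 = 1605431155/62473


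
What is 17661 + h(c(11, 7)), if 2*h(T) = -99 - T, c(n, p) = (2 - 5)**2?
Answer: 17607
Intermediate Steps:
c(n, p) = 9 (c(n, p) = (-3)**2 = 9)
h(T) = -99/2 - T/2 (h(T) = (-99 - T)/2 = -99/2 - T/2)
17661 + h(c(11, 7)) = 17661 + (-99/2 - 1/2*9) = 17661 + (-99/2 - 9/2) = 17661 - 54 = 17607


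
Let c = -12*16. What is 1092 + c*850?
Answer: -162108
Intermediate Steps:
c = -192
1092 + c*850 = 1092 - 192*850 = 1092 - 163200 = -162108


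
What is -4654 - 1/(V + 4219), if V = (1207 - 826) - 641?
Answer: -18425187/3959 ≈ -4654.0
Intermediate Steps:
V = -260 (V = 381 - 641 = -260)
-4654 - 1/(V + 4219) = -4654 - 1/(-260 + 4219) = -4654 - 1/3959 = -18425187/3959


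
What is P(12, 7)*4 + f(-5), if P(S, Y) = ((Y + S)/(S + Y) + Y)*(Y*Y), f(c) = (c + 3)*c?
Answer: 1578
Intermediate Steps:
f(c) = c*(3 + c) (f(c) = (3 + c)*c = c*(3 + c))
P(S, Y) = Y**2*(1 + Y) (P(S, Y) = ((S + Y)/(S + Y) + Y)*Y**2 = (1 + Y)*Y**2 = Y**2*(1 + Y))
P(12, 7)*4 + f(-5) = (7**2*(1 + 7))*4 - 5*(3 - 5) = (49*8)*4 - 5*(-2) = 392*4 + 10 = 1568 + 10 = 1578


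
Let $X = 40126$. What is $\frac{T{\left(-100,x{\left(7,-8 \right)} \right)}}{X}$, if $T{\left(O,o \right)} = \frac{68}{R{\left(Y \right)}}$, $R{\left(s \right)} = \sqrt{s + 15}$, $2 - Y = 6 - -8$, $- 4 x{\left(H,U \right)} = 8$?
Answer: $\frac{34 \sqrt{3}}{60189} \approx 0.00097841$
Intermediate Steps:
$x{\left(H,U \right)} = -2$ ($x{\left(H,U \right)} = \left(- \frac{1}{4}\right) 8 = -2$)
$Y = -12$ ($Y = 2 - \left(6 - -8\right) = 2 - \left(6 + 8\right) = 2 - 14 = -12$)
$R{\left(s \right)} = \sqrt{15 + s}$
$T{\left(O,o \right)} = \frac{68 \sqrt{3}}{3}$ ($T{\left(O,o \right)} = \frac{68}{\sqrt{15 - 12}} = \frac{68}{\sqrt{3}} = 68 \frac{\sqrt{3}}{3} = \frac{68 \sqrt{3}}{3}$)
$\frac{T{\left(-100,x{\left(7,-8 \right)} \right)}}{X} = \frac{\frac{68}{3} \sqrt{3}}{40126} = \frac{68 \sqrt{3}}{3} \cdot \frac{1}{40126} = \frac{34 \sqrt{3}}{60189}$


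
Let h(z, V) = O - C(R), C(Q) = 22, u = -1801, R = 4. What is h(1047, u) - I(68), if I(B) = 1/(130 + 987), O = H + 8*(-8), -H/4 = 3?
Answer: -109467/1117 ≈ -98.001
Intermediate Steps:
H = -12 (H = -4*3 = -12)
O = -76 (O = -12 + 8*(-8) = -12 - 64 = -76)
I(B) = 1/1117
h(z, V) = -98 (h(z, V) = -76 - 1*22 = -76 - 22 = -98)
h(1047, u) - I(68) = -98 - 1*1/1117 = -98 - 1/1117 = -109467/1117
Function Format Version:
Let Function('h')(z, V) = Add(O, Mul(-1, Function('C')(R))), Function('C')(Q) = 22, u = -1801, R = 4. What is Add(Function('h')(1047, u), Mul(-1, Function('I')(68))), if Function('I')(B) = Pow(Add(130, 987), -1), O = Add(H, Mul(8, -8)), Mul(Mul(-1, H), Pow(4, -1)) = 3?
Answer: Rational(-109467, 1117) ≈ -98.001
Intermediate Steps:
H = -12 (H = Mul(-4, 3) = -12)
O = -76 (O = Add(-12, Mul(8, -8)) = Add(-12, -64) = -76)
Function('I')(B) = Rational(1, 1117) (Function('I')(B) = Pow(1117, -1) = Rational(1, 1117))
Function('h')(z, V) = -98 (Function('h')(z, V) = Add(-76, Mul(-1, 22)) = Add(-76, -22) = -98)
Add(Function('h')(1047, u), Mul(-1, Function('I')(68))) = Add(-98, Mul(-1, Rational(1, 1117))) = Add(-98, Rational(-1, 1117)) = Rational(-109467, 1117)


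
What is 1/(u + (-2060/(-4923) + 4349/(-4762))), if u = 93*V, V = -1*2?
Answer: -23443326/4372059043 ≈ -0.0053621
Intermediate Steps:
V = -2
u = -186 (u = 93*(-2) = -186)
1/(u + (-2060/(-4923) + 4349/(-4762))) = 1/(-186 + (-2060/(-4923) + 4349/(-4762))) = 1/(-186 + (-2060*(-1/4923) + 4349*(-1/4762))) = 1/(-186 + (2060/4923 - 4349/4762)) = 1/(-186 - 11600407/23443326) = 1/(-4372059043/23443326) = -23443326/4372059043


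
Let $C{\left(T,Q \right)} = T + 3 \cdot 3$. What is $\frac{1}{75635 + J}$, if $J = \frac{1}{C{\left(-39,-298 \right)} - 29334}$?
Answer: $\frac{29364}{2220946139} \approx 1.3221 \cdot 10^{-5}$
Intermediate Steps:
$C{\left(T,Q \right)} = 9 + T$ ($C{\left(T,Q \right)} = T + 9 = 9 + T$)
$J = - \frac{1}{29364}$ ($J = \frac{1}{\left(9 - 39\right) - 29334} = \frac{1}{-30 - 29334} = \frac{1}{-29364} = - \frac{1}{29364} \approx -3.4055 \cdot 10^{-5}$)
$\frac{1}{75635 + J} = \frac{1}{75635 - \frac{1}{29364}} = \frac{1}{\frac{2220946139}{29364}} = \frac{29364}{2220946139}$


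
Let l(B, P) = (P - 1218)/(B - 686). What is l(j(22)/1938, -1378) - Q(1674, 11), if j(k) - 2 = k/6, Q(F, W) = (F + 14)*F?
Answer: -662942230200/234611 ≈ -2.8257e+6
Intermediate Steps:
Q(F, W) = F*(14 + F) (Q(F, W) = (14 + F)*F = F*(14 + F))
j(k) = 2 + k/6
l(B, P) = (-1218 + P)/(-686 + B)
l(j(22)/1938, -1378) - Q(1674, 11) = (-1218 - 1378)/(-686 + (2 + (⅙)*22)/1938) - 1674*(14 + 1674) = -2596/(-686 + (2 + 11/3)*(1/1938)) - 1674*1688 = -2596/(-686 + (17/3)*(1/1938)) - 1*2825712 = -2596/(-686 + 1/342) - 2825712 = -2596/(-234611/342) - 2825712 = -342/234611*(-2596) - 2825712 = 887832/234611 - 2825712 = -662942230200/234611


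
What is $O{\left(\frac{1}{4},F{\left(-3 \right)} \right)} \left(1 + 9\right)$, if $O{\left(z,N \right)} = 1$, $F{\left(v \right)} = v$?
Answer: $10$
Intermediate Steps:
$O{\left(\frac{1}{4},F{\left(-3 \right)} \right)} \left(1 + 9\right) = 1 \left(1 + 9\right) = 1 \cdot 10 = 10$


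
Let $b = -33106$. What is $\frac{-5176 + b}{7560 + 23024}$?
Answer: $- \frac{19141}{15292} \approx -1.2517$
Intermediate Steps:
$\frac{-5176 + b}{7560 + 23024} = \frac{-5176 - 33106}{7560 + 23024} = - \frac{38282}{30584} = \left(-38282\right) \frac{1}{30584} = - \frac{19141}{15292}$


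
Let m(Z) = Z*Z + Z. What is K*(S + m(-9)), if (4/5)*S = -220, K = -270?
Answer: 54810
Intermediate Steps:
m(Z) = Z + Z**2 (m(Z) = Z**2 + Z = Z + Z**2)
S = -275 (S = (5/4)*(-220) = -275)
K*(S + m(-9)) = -270*(-275 - 9*(1 - 9)) = -270*(-275 - 9*(-8)) = -270*(-275 + 72) = -270*(-203) = 54810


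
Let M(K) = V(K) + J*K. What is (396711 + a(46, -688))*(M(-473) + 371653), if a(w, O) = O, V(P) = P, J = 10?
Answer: 145122628350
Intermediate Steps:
M(K) = 11*K (M(K) = K + 10*K = 11*K)
(396711 + a(46, -688))*(M(-473) + 371653) = (396711 - 688)*(11*(-473) + 371653) = 396023*(-5203 + 371653) = 396023*366450 = 145122628350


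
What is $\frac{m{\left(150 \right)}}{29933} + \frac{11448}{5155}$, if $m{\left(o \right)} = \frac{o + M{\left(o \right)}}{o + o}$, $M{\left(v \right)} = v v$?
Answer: $\frac{686124373}{308609230} \approx 2.2233$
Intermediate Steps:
$M{\left(v \right)} = v^{2}$
$m{\left(o \right)} = \frac{o + o^{2}}{2 o}$ ($m{\left(o \right)} = \frac{o + o^{2}}{o + o} = \frac{o + o^{2}}{2 o}$)
$\frac{m{\left(150 \right)}}{29933} + \frac{11448}{5155} = \frac{\frac{1}{2} + \frac{1}{2} \cdot 150}{29933} + \frac{11448}{5155} = \left(\frac{1}{2} + 75\right) \frac{1}{29933} + 11448 \cdot \frac{1}{5155} = \frac{151}{2} \cdot \frac{1}{29933} + \frac{11448}{5155} = \frac{151}{59866} + \frac{11448}{5155} = \frac{686124373}{308609230}$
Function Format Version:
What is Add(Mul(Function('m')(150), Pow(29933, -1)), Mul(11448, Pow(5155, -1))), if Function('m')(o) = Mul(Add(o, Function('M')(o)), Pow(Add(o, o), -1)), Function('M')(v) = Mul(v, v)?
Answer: Rational(686124373, 308609230) ≈ 2.2233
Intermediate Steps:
Function('M')(v) = Pow(v, 2)
Function('m')(o) = Mul(Rational(1, 2), Pow(o, -1), Add(o, Pow(o, 2))) (Function('m')(o) = Mul(Add(o, Pow(o, 2)), Pow(Add(o, o), -1)) = Mul(Add(o, Pow(o, 2)), Pow(Mul(2, o), -1)) = Mul(Add(o, Pow(o, 2)), Mul(Rational(1, 2), Pow(o, -1))) = Mul(Rational(1, 2), Pow(o, -1), Add(o, Pow(o, 2))))
Add(Mul(Function('m')(150), Pow(29933, -1)), Mul(11448, Pow(5155, -1))) = Add(Mul(Add(Rational(1, 2), Mul(Rational(1, 2), 150)), Pow(29933, -1)), Mul(11448, Pow(5155, -1))) = Add(Mul(Add(Rational(1, 2), 75), Rational(1, 29933)), Mul(11448, Rational(1, 5155))) = Add(Mul(Rational(151, 2), Rational(1, 29933)), Rational(11448, 5155)) = Add(Rational(151, 59866), Rational(11448, 5155)) = Rational(686124373, 308609230)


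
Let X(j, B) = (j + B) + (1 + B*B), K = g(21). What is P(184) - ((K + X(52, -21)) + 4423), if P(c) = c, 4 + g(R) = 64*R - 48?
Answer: -6004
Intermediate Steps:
g(R) = -52 + 64*R (g(R) = -4 + (64*R - 48) = -4 + (-48 + 64*R) = -52 + 64*R)
K = 1292 (K = -52 + 64*21 = -52 + 1344 = 1292)
X(j, B) = 1 + B + j + B² (X(j, B) = (B + j) + (1 + B²) = 1 + B + j + B²)
P(184) - ((K + X(52, -21)) + 4423) = 184 - ((1292 + (1 - 21 + 52 + (-21)²)) + 4423) = 184 - ((1292 + (1 - 21 + 52 + 441)) + 4423) = 184 - ((1292 + 473) + 4423) = 184 - (1765 + 4423) = 184 - 1*6188 = 184 - 6188 = -6004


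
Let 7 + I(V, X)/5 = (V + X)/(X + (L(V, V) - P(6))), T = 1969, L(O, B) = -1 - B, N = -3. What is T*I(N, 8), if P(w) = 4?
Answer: -364265/6 ≈ -60711.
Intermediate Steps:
I(V, X) = -35 + 5*(V + X)/(-5 + X - V) (I(V, X) = -35 + 5*((V + X)/(X + ((-1 - V) - 1*4))) = -35 + 5*((V + X)/(X + ((-1 - V) - 4))) = -35 + 5*((V + X)/(X + (-5 - V))) = -35 + 5*((V + X)/(-5 + X - V)) = -35 + 5*(V + X)/(-5 + X - V))
T*I(N, 8) = 1969*(5*(-35 - 8*(-3) + 6*8)/(5 - 3 - 1*8)) = 1969*(5*(-35 + 24 + 48)/(5 - 3 - 8)) = 1969*(5*37/(-6)) = 1969*(5*(-⅙)*37) = 1969*(-185/6) = -364265/6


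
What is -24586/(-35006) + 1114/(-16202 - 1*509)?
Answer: 185929981/292492633 ≈ 0.63567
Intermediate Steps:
-24586/(-35006) + 1114/(-16202 - 1*509) = -24586*(-1/35006) + 1114/(-16202 - 509) = 12293/17503 + 1114/(-16711) = 12293/17503 + 1114*(-1/16711) = 12293/17503 - 1114/16711 = 185929981/292492633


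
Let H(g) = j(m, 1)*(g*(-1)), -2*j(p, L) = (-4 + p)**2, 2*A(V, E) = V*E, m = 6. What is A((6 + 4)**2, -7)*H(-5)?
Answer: 3500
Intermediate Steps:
A(V, E) = E*V/2 (A(V, E) = (V*E)/2 = (E*V)/2 = E*V/2)
j(p, L) = -(-4 + p)**2/2
H(g) = 2*g (H(g) = (-(-4 + 6)**2/2)*(g*(-1)) = (-1/2*2**2)*(-g) = (-1/2*4)*(-g) = -(-2)*g = 2*g)
A((6 + 4)**2, -7)*H(-5) = ((1/2)*(-7)*(6 + 4)**2)*(2*(-5)) = ((1/2)*(-7)*10**2)*(-10) = ((1/2)*(-7)*100)*(-10) = -350*(-10) = 3500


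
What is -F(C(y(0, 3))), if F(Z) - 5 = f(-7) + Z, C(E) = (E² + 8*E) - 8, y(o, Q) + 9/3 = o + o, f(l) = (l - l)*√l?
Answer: 18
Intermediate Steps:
f(l) = 0 (f(l) = 0*√l = 0)
y(o, Q) = -3 + 2*o (y(o, Q) = -3 + (o + o) = -3 + 2*o)
C(E) = -8 + E² + 8*E
F(Z) = 5 + Z (F(Z) = 5 + (0 + Z) = 5 + Z)
-F(C(y(0, 3))) = -(5 + (-8 + (-3 + 2*0)² + 8*(-3 + 2*0))) = -(5 + (-8 + (-3 + 0)² + 8*(-3 + 0))) = -(5 + (-8 + (-3)² + 8*(-3))) = -(5 + (-8 + 9 - 24)) = -(5 - 23) = -1*(-18) = 18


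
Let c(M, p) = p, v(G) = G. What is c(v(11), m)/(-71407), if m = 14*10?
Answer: -20/10201 ≈ -0.0019606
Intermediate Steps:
m = 140
c(v(11), m)/(-71407) = 140/(-71407) = 140*(-1/71407) = -20/10201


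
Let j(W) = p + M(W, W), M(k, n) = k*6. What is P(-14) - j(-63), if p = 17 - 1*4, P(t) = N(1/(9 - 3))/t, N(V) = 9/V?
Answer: 2528/7 ≈ 361.14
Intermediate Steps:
M(k, n) = 6*k
P(t) = 54/t (P(t) = (9/(1/(9 - 3)))/t = (9/(1/6))/t = (9/(⅙))/t = (9*6)/t = 54/t)
p = 13 (p = 17 - 4 = 13)
j(W) = 13 + 6*W
P(-14) - j(-63) = 54/(-14) - (13 + 6*(-63)) = 54*(-1/14) - (13 - 378) = -27/7 - 1*(-365) = -27/7 + 365 = 2528/7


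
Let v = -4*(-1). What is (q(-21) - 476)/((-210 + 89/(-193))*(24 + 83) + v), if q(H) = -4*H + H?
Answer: 79709/4345461 ≈ 0.018343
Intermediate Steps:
v = 4
q(H) = -3*H
(q(-21) - 476)/((-210 + 89/(-193))*(24 + 83) + v) = (-3*(-21) - 476)/((-210 + 89/(-193))*(24 + 83) + 4) = (63 - 476)/((-210 + 89*(-1/193))*107 + 4) = -413/((-210 - 89/193)*107 + 4) = -413/(-40619/193*107 + 4) = -413/(-4346233/193 + 4) = -413/(-4345461/193) = -413*(-193/4345461) = 79709/4345461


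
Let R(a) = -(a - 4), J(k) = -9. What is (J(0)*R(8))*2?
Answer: 72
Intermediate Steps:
R(a) = 4 - a (R(a) = -(-4 + a) = 4 - a)
(J(0)*R(8))*2 = -9*(4 - 1*8)*2 = -9*(4 - 8)*2 = -9*(-4)*2 = 36*2 = 72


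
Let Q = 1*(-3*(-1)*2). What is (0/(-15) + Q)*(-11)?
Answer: -66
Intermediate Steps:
Q = 6 (Q = 1*(3*2) = 1*6 = 6)
(0/(-15) + Q)*(-11) = (0/(-15) + 6)*(-11) = (0*(-1/15) + 6)*(-11) = (0 + 6)*(-11) = 6*(-11) = -66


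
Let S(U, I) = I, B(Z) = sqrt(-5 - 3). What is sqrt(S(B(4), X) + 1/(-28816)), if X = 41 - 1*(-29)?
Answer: sqrt(3632831319)/7204 ≈ 8.3666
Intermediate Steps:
X = 70 (X = 41 + 29 = 70)
B(Z) = 2*I*sqrt(2) (B(Z) = sqrt(-8) = 2*I*sqrt(2))
sqrt(S(B(4), X) + 1/(-28816)) = sqrt(70 + 1/(-28816)) = sqrt(70 - 1/28816) = sqrt(2017119/28816) = sqrt(3632831319)/7204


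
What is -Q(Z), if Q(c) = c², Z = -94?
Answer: -8836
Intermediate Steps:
-Q(Z) = -1*(-94)² = -1*8836 = -8836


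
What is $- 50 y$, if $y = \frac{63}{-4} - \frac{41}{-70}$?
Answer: $\frac{10615}{14} \approx 758.21$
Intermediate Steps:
$y = - \frac{2123}{140}$ ($y = 63 \left(- \frac{1}{4}\right) - - \frac{41}{70} = - \frac{63}{4} + \frac{41}{70} = - \frac{2123}{140} \approx -15.164$)
$- 50 y = \left(-50\right) \left(- \frac{2123}{140}\right) = \frac{10615}{14}$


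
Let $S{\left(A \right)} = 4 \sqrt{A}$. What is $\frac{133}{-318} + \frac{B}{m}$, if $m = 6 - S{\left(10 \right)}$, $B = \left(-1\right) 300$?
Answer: $\frac{138977}{9858} + \frac{300 \sqrt{10}}{31} \approx 44.701$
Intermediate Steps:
$B = -300$
$m = 6 - 4 \sqrt{10} \approx -6.6491$
$\frac{133}{-318} + \frac{B}{m} = \frac{133}{-318} - \frac{300}{6 - 4 \sqrt{10}} = 133 \left(- \frac{1}{318}\right) - \frac{300}{6 - 4 \sqrt{10}} = - \frac{133}{318} - \frac{300}{6 - 4 \sqrt{10}}$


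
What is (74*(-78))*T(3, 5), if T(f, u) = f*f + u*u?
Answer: -196248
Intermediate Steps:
T(f, u) = f**2 + u**2
(74*(-78))*T(3, 5) = (74*(-78))*(3**2 + 5**2) = -5772*(9 + 25) = -5772*34 = -196248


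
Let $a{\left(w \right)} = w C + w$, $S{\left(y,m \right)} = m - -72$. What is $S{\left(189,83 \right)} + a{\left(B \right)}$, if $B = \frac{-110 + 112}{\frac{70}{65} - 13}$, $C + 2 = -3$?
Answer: $\frac{24129}{155} \approx 155.67$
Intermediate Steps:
$C = -5$ ($C = -2 - 3 = -5$)
$B = - \frac{26}{155}$ ($B = \frac{2}{70 \cdot \frac{1}{65} - 13} = \frac{2}{\frac{14}{13} - 13} = \frac{2}{- \frac{155}{13}} = 2 \left(- \frac{13}{155}\right) = - \frac{26}{155} \approx -0.16774$)
$S{\left(y,m \right)} = 72 + m$ ($S{\left(y,m \right)} = m + 72 = 72 + m$)
$a{\left(w \right)} = - 4 w$ ($a{\left(w \right)} = w \left(-5\right) + w = - 5 w + w = - 4 w$)
$S{\left(189,83 \right)} + a{\left(B \right)} = \left(72 + 83\right) - - \frac{104}{155} = 155 + \frac{104}{155} = \frac{24129}{155}$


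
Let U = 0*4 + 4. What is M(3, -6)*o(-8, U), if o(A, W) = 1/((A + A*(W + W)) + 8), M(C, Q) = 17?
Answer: -17/64 ≈ -0.26563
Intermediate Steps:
U = 4 (U = 0 + 4 = 4)
o(A, W) = 1/(8 + A + 2*A*W) (o(A, W) = 1/((A + A*(2*W)) + 8) = 1/((A + 2*A*W) + 8) = 1/(8 + A + 2*A*W))
M(3, -6)*o(-8, U) = 17/(8 - 8 + 2*(-8)*4) = 17/(8 - 8 - 64) = 17/(-64) = 17*(-1/64) = -17/64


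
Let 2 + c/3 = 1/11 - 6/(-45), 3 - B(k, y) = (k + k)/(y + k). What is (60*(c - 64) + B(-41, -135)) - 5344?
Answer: -836097/88 ≈ -9501.1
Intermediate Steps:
B(k, y) = 3 - 2*k/(k + y) (B(k, y) = 3 - (k + k)/(y + k) = 3 - 2*k/(k + y))
c = -293/55 (c = -6 + 3*(1/11 - 6/(-45)) = -6 + 3*(1*(1/11) - 6*(-1/45)) = -6 + 3*(1/11 + 2/15) = -6 + 3*(37/165) = -6 + 37/55 = -293/55 ≈ -5.3273)
(60*(c - 64) + B(-41, -135)) - 5344 = (60*(-293/55 - 64) + (-41 + 3*(-135))/(-41 - 135)) - 5344 = (60*(-3813/55) + (-41 - 405)/(-176)) - 5344 = (-45756/11 - 1/176*(-446)) - 5344 = (-45756/11 + 223/88) - 5344 = -365825/88 - 5344 = -836097/88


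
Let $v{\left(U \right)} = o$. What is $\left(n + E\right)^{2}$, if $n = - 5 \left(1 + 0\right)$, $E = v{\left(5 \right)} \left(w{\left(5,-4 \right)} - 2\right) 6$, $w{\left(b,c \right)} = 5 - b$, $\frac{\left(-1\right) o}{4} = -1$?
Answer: $2809$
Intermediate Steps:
$o = 4$ ($o = \left(-4\right) \left(-1\right) = 4$)
$v{\left(U \right)} = 4$
$E = -48$ ($E = 4 \left(\left(5 - 5\right) - 2\right) 6 = 4 \left(0 - 2\right) 6 = 4 \left(\left(-2\right) 6\right) = 4 \left(-12\right) = -48$)
$n = -5$ ($n = \left(-5\right) 1 = -5$)
$\left(n + E\right)^{2} = \left(-5 - 48\right)^{2} = \left(-53\right)^{2} = 2809$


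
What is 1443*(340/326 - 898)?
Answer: -210972372/163 ≈ -1.2943e+6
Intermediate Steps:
1443*(340/326 - 898) = 1443*(340*(1/326) - 898) = 1443*(170/163 - 898) = 1443*(-146204/163) = -210972372/163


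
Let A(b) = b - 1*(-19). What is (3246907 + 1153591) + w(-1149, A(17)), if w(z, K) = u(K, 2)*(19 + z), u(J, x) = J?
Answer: 4359818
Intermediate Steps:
A(b) = 19 + b (A(b) = b + 19 = 19 + b)
w(z, K) = K*(19 + z)
(3246907 + 1153591) + w(-1149, A(17)) = (3246907 + 1153591) + (19 + 17)*(19 - 1149) = 4400498 + 36*(-1130) = 4400498 - 40680 = 4359818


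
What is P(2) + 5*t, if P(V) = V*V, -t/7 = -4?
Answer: 144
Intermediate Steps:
t = 28 (t = -7*(-4) = 28)
P(V) = V**2
P(2) + 5*t = 2**2 + 5*28 = 4 + 140 = 144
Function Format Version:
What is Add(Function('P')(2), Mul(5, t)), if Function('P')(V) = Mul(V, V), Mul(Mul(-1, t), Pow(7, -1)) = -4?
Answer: 144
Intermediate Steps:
t = 28 (t = Mul(-7, -4) = 28)
Function('P')(V) = Pow(V, 2)
Add(Function('P')(2), Mul(5, t)) = Add(Pow(2, 2), Mul(5, 28)) = Add(4, 140) = 144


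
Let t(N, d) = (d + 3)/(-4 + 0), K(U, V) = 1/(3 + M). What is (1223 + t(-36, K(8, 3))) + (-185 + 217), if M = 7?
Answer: 50169/40 ≈ 1254.2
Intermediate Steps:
K(U, V) = ⅒ (K(U, V) = 1/(3 + 7) = 1/10 = ⅒)
t(N, d) = -¾ - d/4 (t(N, d) = (3 + d)/(-4) = (3 + d)*(-¼) = -¾ - d/4)
(1223 + t(-36, K(8, 3))) + (-185 + 217) = (1223 + (-¾ - ¼*⅒)) + (-185 + 217) = (1223 + (-¾ - 1/40)) + 32 = (1223 - 31/40) + 32 = 48889/40 + 32 = 50169/40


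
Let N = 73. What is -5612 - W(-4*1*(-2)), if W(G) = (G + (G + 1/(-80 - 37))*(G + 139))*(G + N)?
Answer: -1318385/13 ≈ -1.0141e+5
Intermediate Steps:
W(G) = (73 + G)*(G + (139 + G)*(-1/117 + G)) (W(G) = (G + (G + 1/(-80 - 37))*(G + 139))*(G + 73) = (G + (G + 1/(-117))*(139 + G))*(73 + G) = (G + (G - 1/117)*(139 + G))*(73 + G) = (G + (-1/117 + G)*(139 + G))*(73 + G) = (G + (139 + G)*(-1/117 + G))*(73 + G) = (73 + G)*(G + (139 + G)*(-1/117 + G)))
-5612 - W(-4*1*(-2)) = -5612 - (-10147/117 + (-4*1*(-2))³ + 24920*(-4*1*(-2))²/117 + 1195528*(-4*1*(-2))/117) = -5612 - (-10147/117 + (-4*(-2))³ + 24920*(-4*(-2))²/117 + 1195528*(-4*(-2))/117) = -5612 - (-10147/117 + 8³ + (24920/117)*8² + (1195528/117)*8) = -5612 - (-10147/117 + 512 + (24920/117)*64 + 9564224/117) = -5612 - (-10147/117 + 512 + 1594880/117 + 9564224/117) = -5612 - 1*1245429/13 = -5612 - 1245429/13 = -1318385/13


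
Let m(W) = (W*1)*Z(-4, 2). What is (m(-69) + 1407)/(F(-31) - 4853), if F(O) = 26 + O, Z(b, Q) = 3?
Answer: -600/2429 ≈ -0.24702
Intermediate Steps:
m(W) = 3*W (m(W) = (W*1)*3 = W*3 = 3*W)
(m(-69) + 1407)/(F(-31) - 4853) = (3*(-69) + 1407)/((26 - 31) - 4853) = (-207 + 1407)/(-5 - 4853) = 1200/(-4858) = 1200*(-1/4858) = -600/2429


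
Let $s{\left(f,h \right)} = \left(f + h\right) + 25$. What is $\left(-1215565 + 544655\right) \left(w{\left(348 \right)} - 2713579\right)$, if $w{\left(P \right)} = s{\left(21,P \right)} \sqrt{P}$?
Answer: $1820567286890 - 528677080 \sqrt{87} \approx 1.8156 \cdot 10^{12}$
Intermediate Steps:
$s{\left(f,h \right)} = 25 + f + h$
$w{\left(P \right)} = \sqrt{P} \left(46 + P\right)$ ($w{\left(P \right)} = \left(25 + 21 + P\right) \sqrt{P} = \left(46 + P\right) \sqrt{P} = \sqrt{P} \left(46 + P\right)$)
$\left(-1215565 + 544655\right) \left(w{\left(348 \right)} - 2713579\right) = \left(-1215565 + 544655\right) \left(\sqrt{348} \left(46 + 348\right) - 2713579\right) = - 670910 \left(2 \sqrt{87} \cdot 394 - 2713579\right) = - 670910 \left(788 \sqrt{87} - 2713579\right) = - 670910 \left(-2713579 + 788 \sqrt{87}\right) = 1820567286890 - 528677080 \sqrt{87}$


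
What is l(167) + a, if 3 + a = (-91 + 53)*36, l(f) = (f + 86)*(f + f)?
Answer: 83131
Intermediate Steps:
l(f) = 2*f*(86 + f) (l(f) = (86 + f)*(2*f) = 2*f*(86 + f))
a = -1371 (a = -3 + (-91 + 53)*36 = -3 - 38*36 = -3 - 1368 = -1371)
l(167) + a = 2*167*(86 + 167) - 1371 = 2*167*253 - 1371 = 84502 - 1371 = 83131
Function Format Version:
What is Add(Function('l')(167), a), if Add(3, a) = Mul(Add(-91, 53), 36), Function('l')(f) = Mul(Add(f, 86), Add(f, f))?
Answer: 83131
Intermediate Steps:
Function('l')(f) = Mul(2, f, Add(86, f)) (Function('l')(f) = Mul(Add(86, f), Mul(2, f)) = Mul(2, f, Add(86, f)))
a = -1371 (a = Add(-3, Mul(Add(-91, 53), 36)) = Add(-3, Mul(-38, 36)) = Add(-3, -1368) = -1371)
Add(Function('l')(167), a) = Add(Mul(2, 167, Add(86, 167)), -1371) = Add(Mul(2, 167, 253), -1371) = Add(84502, -1371) = 83131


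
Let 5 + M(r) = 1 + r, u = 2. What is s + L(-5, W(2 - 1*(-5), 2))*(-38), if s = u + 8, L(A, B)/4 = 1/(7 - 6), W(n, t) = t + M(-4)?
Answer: -142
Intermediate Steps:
M(r) = -4 + r (M(r) = -5 + (1 + r) = -4 + r)
W(n, t) = -8 + t (W(n, t) = t + (-4 - 4) = t - 8 = -8 + t)
L(A, B) = 4 (L(A, B) = 4/(7 - 6) = 4/1 = 4*1 = 4)
s = 10 (s = 2 + 8 = 10)
s + L(-5, W(2 - 1*(-5), 2))*(-38) = 10 + 4*(-38) = 10 - 152 = -142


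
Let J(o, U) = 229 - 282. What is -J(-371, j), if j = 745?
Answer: 53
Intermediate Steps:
J(o, U) = -53
-J(-371, j) = -1*(-53) = 53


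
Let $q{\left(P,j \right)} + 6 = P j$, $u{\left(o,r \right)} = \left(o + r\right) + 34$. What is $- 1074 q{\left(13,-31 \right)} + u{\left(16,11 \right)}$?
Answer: $439327$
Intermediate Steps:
$u{\left(o,r \right)} = 34 + o + r$
$q{\left(P,j \right)} = -6 + P j$
$- 1074 q{\left(13,-31 \right)} + u{\left(16,11 \right)} = - 1074 \left(-6 + 13 \left(-31\right)\right) + \left(34 + 16 + 11\right) = - 1074 \left(-6 - 403\right) + 61 = \left(-1074\right) \left(-409\right) + 61 = 439266 + 61 = 439327$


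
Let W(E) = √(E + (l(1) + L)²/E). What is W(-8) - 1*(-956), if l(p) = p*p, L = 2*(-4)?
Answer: 956 + I*√226/4 ≈ 956.0 + 3.7583*I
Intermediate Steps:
L = -8
l(p) = p²
W(E) = √(E + 49/E) (W(E) = √(E + (1² - 8)²/E) = √(E + (1 - 8)²/E) = √(E + (-7)²/E) = √(E + 49/E))
W(-8) - 1*(-956) = √(-8 + 49/(-8)) - 1*(-956) = √(-8 + 49*(-⅛)) + 956 = √(-8 - 49/8) + 956 = √(-113/8) + 956 = I*√226/4 + 956 = 956 + I*√226/4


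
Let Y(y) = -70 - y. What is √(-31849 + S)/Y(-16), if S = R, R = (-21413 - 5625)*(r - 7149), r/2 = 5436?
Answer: -I*√100694323/54 ≈ -185.83*I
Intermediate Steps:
r = 10872 (r = 2*5436 = 10872)
R = -100662474 (R = (-21413 - 5625)*(10872 - 7149) = -27038*3723 = -100662474)
S = -100662474
√(-31849 + S)/Y(-16) = √(-31849 - 100662474)/(-70 - 1*(-16)) = √(-100694323)/(-70 + 16) = (I*√100694323)/(-54) = (I*√100694323)*(-1/54) = -I*√100694323/54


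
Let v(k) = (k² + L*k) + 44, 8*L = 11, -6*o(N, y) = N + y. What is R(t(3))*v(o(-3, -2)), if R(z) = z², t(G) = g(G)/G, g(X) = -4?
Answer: 6601/81 ≈ 81.494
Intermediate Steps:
o(N, y) = -N/6 - y/6 (o(N, y) = -(N + y)/6 = -N/6 - y/6)
L = 11/8 (L = (⅛)*11 = 11/8 ≈ 1.3750)
t(G) = -4/G
v(k) = 44 + k² + 11*k/8 (v(k) = (k² + 11*k/8) + 44 = 44 + k² + 11*k/8)
R(t(3))*v(o(-3, -2)) = (-4/3)²*(44 + (-⅙*(-3) - ⅙*(-2))² + 11*(-⅙*(-3) - ⅙*(-2))/8) = (-4*⅓)²*(44 + (½ + ⅓)² + 11*(½ + ⅓)/8) = (-4/3)²*(44 + (⅚)² + (11/8)*(⅚)) = 16*(44 + 25/36 + 55/48)/9 = (16/9)*(6601/144) = 6601/81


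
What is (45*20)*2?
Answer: 1800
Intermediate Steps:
(45*20)*2 = 900*2 = 1800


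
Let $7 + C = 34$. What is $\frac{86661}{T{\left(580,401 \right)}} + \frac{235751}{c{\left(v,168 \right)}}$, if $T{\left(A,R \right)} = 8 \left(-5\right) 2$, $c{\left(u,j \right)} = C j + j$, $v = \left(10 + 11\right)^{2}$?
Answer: $- \frac{24299579}{23520} \approx -1033.1$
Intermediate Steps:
$C = 27$ ($C = -7 + 34 = 27$)
$v = 441$ ($v = 21^{2} = 441$)
$c{\left(u,j \right)} = 28 j$ ($c{\left(u,j \right)} = 27 j + j = 28 j$)
$T{\left(A,R \right)} = -80$ ($T{\left(A,R \right)} = \left(-40\right) 2 = -80$)
$\frac{86661}{T{\left(580,401 \right)}} + \frac{235751}{c{\left(v,168 \right)}} = \frac{86661}{-80} + \frac{235751}{28 \cdot 168} = 86661 \left(- \frac{1}{80}\right) + \frac{235751}{4704} = - \frac{86661}{80} + 235751 \cdot \frac{1}{4704} = - \frac{86661}{80} + \frac{235751}{4704} = - \frac{24299579}{23520}$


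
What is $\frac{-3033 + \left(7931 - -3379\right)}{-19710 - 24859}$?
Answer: $- \frac{8277}{44569} \approx -0.18571$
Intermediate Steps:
$\frac{-3033 + \left(7931 - -3379\right)}{-19710 - 24859} = \frac{-3033 + \left(7931 + 3379\right)}{-44569} = \left(-3033 + 11310\right) \left(- \frac{1}{44569}\right) = 8277 \left(- \frac{1}{44569}\right) = - \frac{8277}{44569}$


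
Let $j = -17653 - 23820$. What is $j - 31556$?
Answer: $-73029$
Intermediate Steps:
$j = -41473$ ($j = -17653 - 23820 = -41473$)
$j - 31556 = -41473 - 31556 = -73029$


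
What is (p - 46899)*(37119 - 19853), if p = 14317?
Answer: -562560812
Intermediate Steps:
(p - 46899)*(37119 - 19853) = (14317 - 46899)*(37119 - 19853) = -32582*17266 = -562560812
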